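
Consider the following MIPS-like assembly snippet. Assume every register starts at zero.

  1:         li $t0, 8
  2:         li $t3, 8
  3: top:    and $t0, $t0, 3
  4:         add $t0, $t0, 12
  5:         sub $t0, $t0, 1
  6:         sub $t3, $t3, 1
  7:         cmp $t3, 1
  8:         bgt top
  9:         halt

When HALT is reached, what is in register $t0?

after li $t0, 8: $t0=8
after li $t3, 8: $t3=8
after and $t0, $t0, 3: $t0=8&3=0
after add $t0, $t0, 12: $t0=0+12=12
after sub $t0, $t0, 1: $t0=12-1=11
after sub $t3, $t3, 1: $t3=8-1=7
cmp $t3, 1  (cmp 7,1)
bgt top: taken
after and $t0, $t0, 3: $t0=11&3=3
after add $t0, $t0, 12: $t0=3+12=15
after sub $t0, $t0, 1: $t0=15-1=14
after sub $t3, $t3, 1: $t3=7-1=6
cmp $t3, 1  (cmp 6,1)
bgt top: taken
after and $t0, $t0, 3: $t0=14&3=2
after add $t0, $t0, 12: $t0=2+12=14
after sub $t0, $t0, 1: $t0=14-1=13
after sub $t3, $t3, 1: $t3=6-1=5
cmp $t3, 1  (cmp 5,1)
bgt top: taken
after and $t0, $t0, 3: $t0=13&3=1
after add $t0, $t0, 12: $t0=1+12=13
after sub $t0, $t0, 1: $t0=13-1=12
after sub $t3, $t3, 1: $t3=5-1=4
cmp $t3, 1  (cmp 4,1)
bgt top: taken
after and $t0, $t0, 3: $t0=12&3=0
after add $t0, $t0, 12: $t0=0+12=12
after sub $t0, $t0, 1: $t0=12-1=11
after sub $t3, $t3, 1: $t3=4-1=3
cmp $t3, 1  (cmp 3,1)
bgt top: taken
after and $t0, $t0, 3: $t0=11&3=3
after add $t0, $t0, 12: $t0=3+12=15
after sub $t0, $t0, 1: $t0=15-1=14
after sub $t3, $t3, 1: $t3=3-1=2
cmp $t3, 1  (cmp 2,1)
bgt top: taken
after and $t0, $t0, 3: $t0=14&3=2
after add $t0, $t0, 12: $t0=2+12=14
after sub $t0, $t0, 1: $t0=14-1=13
after sub $t3, $t3, 1: $t3=2-1=1
cmp $t3, 1  (cmp 1,1)
bgt top: not taken
halt.

13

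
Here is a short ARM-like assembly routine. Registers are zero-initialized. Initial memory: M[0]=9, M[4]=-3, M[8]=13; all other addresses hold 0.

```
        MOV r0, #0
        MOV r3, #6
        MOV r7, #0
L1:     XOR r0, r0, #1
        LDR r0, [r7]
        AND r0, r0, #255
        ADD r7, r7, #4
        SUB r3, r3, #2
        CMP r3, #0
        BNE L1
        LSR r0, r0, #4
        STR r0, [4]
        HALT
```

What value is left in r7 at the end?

12

after MOV r0, #0: r0=0
after MOV r3, #6: r3=6
after MOV r7, #0: r7=0
after XOR r0, r0, #1: r0=0^1=1
after LDR r0, [r7]: r0=M[0]=9
after AND r0, r0, #255: r0=9&255=9
after ADD r7, r7, #4: r7=0+4=4
after SUB r3, r3, #2: r3=6-2=4
CMP r3, #0  (cmp 4,0)
BNE L1: taken
after XOR r0, r0, #1: r0=9^1=8
after LDR r0, [r7]: r0=M[4]=-3
after AND r0, r0, #255: r0=(-3)&255=253
after ADD r7, r7, #4: r7=4+4=8
after SUB r3, r3, #2: r3=4-2=2
CMP r3, #0  (cmp 2,0)
BNE L1: taken
after XOR r0, r0, #1: r0=253^1=252
after LDR r0, [r7]: r0=M[8]=13
after AND r0, r0, #255: r0=13&255=13
after ADD r7, r7, #4: r7=8+4=12
after SUB r3, r3, #2: r3=2-2=0
CMP r3, #0  (cmp 0,0)
BNE L1: not taken
after LSR r0, r0, #4: r0=13>>4=0
STR r0, [4] → M[4]=0
halt.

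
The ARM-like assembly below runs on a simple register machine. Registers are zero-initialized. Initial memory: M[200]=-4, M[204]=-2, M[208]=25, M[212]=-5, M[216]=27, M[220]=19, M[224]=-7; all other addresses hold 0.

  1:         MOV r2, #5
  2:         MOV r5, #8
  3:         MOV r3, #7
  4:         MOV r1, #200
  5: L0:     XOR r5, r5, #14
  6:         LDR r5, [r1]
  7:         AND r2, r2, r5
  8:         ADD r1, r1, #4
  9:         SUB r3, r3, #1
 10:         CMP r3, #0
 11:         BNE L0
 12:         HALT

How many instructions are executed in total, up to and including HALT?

MOV r2, #5 → r2=5
MOV r5, #8 → r5=8
MOV r3, #7 → r3=7
MOV r1, #200 → r1=200
XOR r5, r5, #14 → r5=8^14=6
LDR r5, [r1] → r5=M[200]=-4
AND r2, r2, r5 → r2=5&(-4)=4
ADD r1, r1, #4 → r1=200+4=204
SUB r3, r3, #1 → r3=7-1=6
CMP r3, #0  (cmp 6,0)
BNE L0: taken
XOR r5, r5, #14 → r5=(-4)^14=-14
LDR r5, [r1] → r5=M[204]=-2
AND r2, r2, r5 → r2=4&(-2)=4
ADD r1, r1, #4 → r1=204+4=208
SUB r3, r3, #1 → r3=6-1=5
CMP r3, #0  (cmp 5,0)
BNE L0: taken
XOR r5, r5, #14 → r5=(-2)^14=-16
LDR r5, [r1] → r5=M[208]=25
AND r2, r2, r5 → r2=4&25=0
ADD r1, r1, #4 → r1=208+4=212
SUB r3, r3, #1 → r3=5-1=4
CMP r3, #0  (cmp 4,0)
BNE L0: taken
XOR r5, r5, #14 → r5=25^14=23
LDR r5, [r1] → r5=M[212]=-5
AND r2, r2, r5 → r2=0&(-5)=0
ADD r1, r1, #4 → r1=212+4=216
SUB r3, r3, #1 → r3=4-1=3
CMP r3, #0  (cmp 3,0)
BNE L0: taken
XOR r5, r5, #14 → r5=(-5)^14=-11
LDR r5, [r1] → r5=M[216]=27
AND r2, r2, r5 → r2=0&27=0
ADD r1, r1, #4 → r1=216+4=220
SUB r3, r3, #1 → r3=3-1=2
CMP r3, #0  (cmp 2,0)
BNE L0: taken
XOR r5, r5, #14 → r5=27^14=21
LDR r5, [r1] → r5=M[220]=19
AND r2, r2, r5 → r2=0&19=0
ADD r1, r1, #4 → r1=220+4=224
SUB r3, r3, #1 → r3=2-1=1
CMP r3, #0  (cmp 1,0)
BNE L0: taken
XOR r5, r5, #14 → r5=19^14=29
LDR r5, [r1] → r5=M[224]=-7
AND r2, r2, r5 → r2=0&(-7)=0
ADD r1, r1, #4 → r1=224+4=228
SUB r3, r3, #1 → r3=1-1=0
CMP r3, #0  (cmp 0,0)
BNE L0: not taken
halt.
Total executed instructions: 54.

54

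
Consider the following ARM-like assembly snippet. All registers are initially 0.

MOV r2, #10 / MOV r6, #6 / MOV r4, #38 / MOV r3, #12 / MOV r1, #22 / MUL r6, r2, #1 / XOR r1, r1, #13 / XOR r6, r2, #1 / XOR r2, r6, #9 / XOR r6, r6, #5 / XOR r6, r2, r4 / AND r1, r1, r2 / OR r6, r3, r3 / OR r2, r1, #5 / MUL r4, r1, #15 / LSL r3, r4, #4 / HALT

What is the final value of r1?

2

MOV r2, #10 → r2=10
MOV r6, #6 → r6=6
MOV r4, #38 → r4=38
MOV r3, #12 → r3=12
MOV r1, #22 → r1=22
MUL r6, r2, #1 → r6=10*1=10
XOR r1, r1, #13 → r1=22^13=27
XOR r6, r2, #1 → r6=10^1=11
XOR r2, r6, #9 → r2=11^9=2
XOR r6, r6, #5 → r6=11^5=14
XOR r6, r2, r4 → r6=2^38=36
AND r1, r1, r2 → r1=27&2=2
OR r6, r3, r3 → r6=12|12=12
OR r2, r1, #5 → r2=2|5=7
MUL r4, r1, #15 → r4=2*15=30
LSL r3, r4, #4 → r3=30<<4=480
halt.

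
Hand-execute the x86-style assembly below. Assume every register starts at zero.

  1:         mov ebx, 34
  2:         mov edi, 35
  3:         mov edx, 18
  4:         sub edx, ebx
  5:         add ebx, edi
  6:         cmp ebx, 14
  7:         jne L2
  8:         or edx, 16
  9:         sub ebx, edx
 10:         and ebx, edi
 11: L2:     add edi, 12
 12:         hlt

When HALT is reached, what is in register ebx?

69

ebx=34
edi=35
edx=18
edx=18-34=-16
ebx=34+35=69
cmp ebx, 14  (cmp 69,14)
jne L2: taken
edi=35+12=47
halt.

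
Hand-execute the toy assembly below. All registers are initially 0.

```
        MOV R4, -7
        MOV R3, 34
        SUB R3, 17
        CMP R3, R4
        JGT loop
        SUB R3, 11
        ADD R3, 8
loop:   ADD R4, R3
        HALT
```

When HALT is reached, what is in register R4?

10

after MOV R4, -7: R4=-7
after MOV R3, 34: R3=34
after SUB R3, 17: R3=34-17=17
CMP R3, R4  (cmp 17,-7)
JGT loop: taken
after ADD R4, R3: R4=(-7)+17=10
halt.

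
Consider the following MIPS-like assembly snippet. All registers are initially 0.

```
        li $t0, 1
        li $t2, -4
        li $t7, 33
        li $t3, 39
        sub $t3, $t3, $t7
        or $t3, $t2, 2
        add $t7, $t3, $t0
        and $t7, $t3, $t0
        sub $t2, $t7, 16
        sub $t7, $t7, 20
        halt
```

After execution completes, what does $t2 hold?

after li $t0, 1: $t0=1
after li $t2, -4: $t2=-4
after li $t7, 33: $t7=33
after li $t3, 39: $t3=39
after sub $t3, $t3, $t7: $t3=39-33=6
after or $t3, $t2, 2: $t3=(-4)|2=-2
after add $t7, $t3, $t0: $t7=(-2)+1=-1
after and $t7, $t3, $t0: $t7=(-2)&1=0
after sub $t2, $t7, 16: $t2=0-16=-16
after sub $t7, $t7, 20: $t7=0-20=-20
halt.

-16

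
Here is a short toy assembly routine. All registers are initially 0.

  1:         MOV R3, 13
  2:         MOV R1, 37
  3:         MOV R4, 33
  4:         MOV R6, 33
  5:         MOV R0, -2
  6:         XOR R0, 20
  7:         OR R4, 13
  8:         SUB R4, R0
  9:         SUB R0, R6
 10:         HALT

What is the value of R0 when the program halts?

R3=13
R1=37
R4=33
R6=33
R0=-2
R0=(-2)^20=-22
R4=33|13=45
R4=45-(-22)=67
R0=(-22)-33=-55
halt.

-55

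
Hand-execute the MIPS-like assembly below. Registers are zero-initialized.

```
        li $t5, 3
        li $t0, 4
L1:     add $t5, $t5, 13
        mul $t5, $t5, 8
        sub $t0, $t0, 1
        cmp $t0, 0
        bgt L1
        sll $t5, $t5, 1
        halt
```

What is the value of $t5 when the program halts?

146256

after li $t5, 3: $t5=3
after li $t0, 4: $t0=4
after add $t5, $t5, 13: $t5=3+13=16
after mul $t5, $t5, 8: $t5=16*8=128
after sub $t0, $t0, 1: $t0=4-1=3
cmp $t0, 0  (cmp 3,0)
bgt L1: taken
after add $t5, $t5, 13: $t5=128+13=141
after mul $t5, $t5, 8: $t5=141*8=1128
after sub $t0, $t0, 1: $t0=3-1=2
cmp $t0, 0  (cmp 2,0)
bgt L1: taken
after add $t5, $t5, 13: $t5=1128+13=1141
after mul $t5, $t5, 8: $t5=1141*8=9128
after sub $t0, $t0, 1: $t0=2-1=1
cmp $t0, 0  (cmp 1,0)
bgt L1: taken
after add $t5, $t5, 13: $t5=9128+13=9141
after mul $t5, $t5, 8: $t5=9141*8=73128
after sub $t0, $t0, 1: $t0=1-1=0
cmp $t0, 0  (cmp 0,0)
bgt L1: not taken
after sll $t5, $t5, 1: $t5=73128<<1=146256
halt.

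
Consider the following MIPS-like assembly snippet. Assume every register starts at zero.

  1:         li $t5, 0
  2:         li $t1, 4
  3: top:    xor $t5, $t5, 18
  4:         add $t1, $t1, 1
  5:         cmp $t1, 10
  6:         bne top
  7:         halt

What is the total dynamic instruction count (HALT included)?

$t5=0
$t1=4
$t5=0^18=18
$t1=4+1=5
cmp $t1, 10  (cmp 5,10)
bne top: taken
$t5=18^18=0
$t1=5+1=6
cmp $t1, 10  (cmp 6,10)
bne top: taken
$t5=0^18=18
$t1=6+1=7
cmp $t1, 10  (cmp 7,10)
bne top: taken
$t5=18^18=0
$t1=7+1=8
cmp $t1, 10  (cmp 8,10)
bne top: taken
$t5=0^18=18
$t1=8+1=9
cmp $t1, 10  (cmp 9,10)
bne top: taken
$t5=18^18=0
$t1=9+1=10
cmp $t1, 10  (cmp 10,10)
bne top: not taken
halt.
Total executed instructions: 27.

27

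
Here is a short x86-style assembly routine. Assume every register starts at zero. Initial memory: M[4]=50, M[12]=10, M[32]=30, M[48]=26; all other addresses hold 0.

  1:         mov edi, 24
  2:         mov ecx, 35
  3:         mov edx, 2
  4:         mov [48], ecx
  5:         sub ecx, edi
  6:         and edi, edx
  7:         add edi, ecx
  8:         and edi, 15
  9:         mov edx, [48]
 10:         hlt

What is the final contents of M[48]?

35

after mov edi, 24: edi=24
after mov ecx, 35: ecx=35
after mov edx, 2: edx=2
mov [48], ecx → M[48]=35
after sub ecx, edi: ecx=35-24=11
after and edi, edx: edi=24&2=0
after add edi, ecx: edi=0+11=11
after and edi, 15: edi=11&15=11
after mov edx, [48]: edx=M[48]=35
halt.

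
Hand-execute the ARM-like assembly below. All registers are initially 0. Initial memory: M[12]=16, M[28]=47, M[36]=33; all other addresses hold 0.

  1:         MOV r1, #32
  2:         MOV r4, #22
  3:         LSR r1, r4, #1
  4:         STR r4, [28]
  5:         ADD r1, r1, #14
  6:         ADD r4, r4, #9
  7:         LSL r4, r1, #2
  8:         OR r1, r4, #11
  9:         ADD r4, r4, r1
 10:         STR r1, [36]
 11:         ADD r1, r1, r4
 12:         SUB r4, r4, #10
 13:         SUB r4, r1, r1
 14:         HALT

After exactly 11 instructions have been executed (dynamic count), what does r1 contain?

after MOV r1, #32: r1=32
after MOV r4, #22: r4=22
after LSR r1, r4, #1: r1=22>>1=11
STR r4, [28] → M[28]=22
after ADD r1, r1, #14: r1=11+14=25
after ADD r4, r4, #9: r4=22+9=31
after LSL r4, r1, #2: r4=25<<2=100
after OR r1, r4, #11: r1=100|11=111
after ADD r4, r4, r1: r4=100+111=211
STR r1, [36] → M[36]=111
after ADD r1, r1, r4: r1=111+211=322
After step 11: r1 = 322.

322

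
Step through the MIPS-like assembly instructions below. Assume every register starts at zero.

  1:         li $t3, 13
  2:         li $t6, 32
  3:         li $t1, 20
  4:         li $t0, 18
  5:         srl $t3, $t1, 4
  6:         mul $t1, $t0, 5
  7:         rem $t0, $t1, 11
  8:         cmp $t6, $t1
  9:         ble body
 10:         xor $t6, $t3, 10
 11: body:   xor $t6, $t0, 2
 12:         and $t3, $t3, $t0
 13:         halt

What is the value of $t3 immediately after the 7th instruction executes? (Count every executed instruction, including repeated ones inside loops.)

li $t3, 13 → $t3=13
li $t6, 32 → $t6=32
li $t1, 20 → $t1=20
li $t0, 18 → $t0=18
srl $t3, $t1, 4 → $t3=20>>4=1
mul $t1, $t0, 5 → $t1=18*5=90
rem $t0, $t1, 11 → $t0=90%11=2
After step 7: $t3 = 1.

1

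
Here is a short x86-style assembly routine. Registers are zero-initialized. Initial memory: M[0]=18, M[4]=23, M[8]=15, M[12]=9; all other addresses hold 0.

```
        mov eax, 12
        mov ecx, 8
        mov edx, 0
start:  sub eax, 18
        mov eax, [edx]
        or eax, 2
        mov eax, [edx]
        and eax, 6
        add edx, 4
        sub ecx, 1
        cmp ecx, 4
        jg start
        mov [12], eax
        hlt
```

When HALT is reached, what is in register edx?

mov eax, 12 → eax=12
mov ecx, 8 → ecx=8
mov edx, 0 → edx=0
sub eax, 18 → eax=12-18=-6
mov eax, [edx] → eax=M[0]=18
or eax, 2 → eax=18|2=18
mov eax, [edx] → eax=M[0]=18
and eax, 6 → eax=18&6=2
add edx, 4 → edx=0+4=4
sub ecx, 1 → ecx=8-1=7
cmp ecx, 4  (cmp 7,4)
jg start: taken
sub eax, 18 → eax=2-18=-16
mov eax, [edx] → eax=M[4]=23
or eax, 2 → eax=23|2=23
mov eax, [edx] → eax=M[4]=23
and eax, 6 → eax=23&6=6
add edx, 4 → edx=4+4=8
sub ecx, 1 → ecx=7-1=6
cmp ecx, 4  (cmp 6,4)
jg start: taken
sub eax, 18 → eax=6-18=-12
mov eax, [edx] → eax=M[8]=15
or eax, 2 → eax=15|2=15
mov eax, [edx] → eax=M[8]=15
and eax, 6 → eax=15&6=6
add edx, 4 → edx=8+4=12
sub ecx, 1 → ecx=6-1=5
cmp ecx, 4  (cmp 5,4)
jg start: taken
sub eax, 18 → eax=6-18=-12
mov eax, [edx] → eax=M[12]=9
or eax, 2 → eax=9|2=11
mov eax, [edx] → eax=M[12]=9
and eax, 6 → eax=9&6=0
add edx, 4 → edx=12+4=16
sub ecx, 1 → ecx=5-1=4
cmp ecx, 4  (cmp 4,4)
jg start: not taken
mov [12], eax → M[12]=0
halt.

16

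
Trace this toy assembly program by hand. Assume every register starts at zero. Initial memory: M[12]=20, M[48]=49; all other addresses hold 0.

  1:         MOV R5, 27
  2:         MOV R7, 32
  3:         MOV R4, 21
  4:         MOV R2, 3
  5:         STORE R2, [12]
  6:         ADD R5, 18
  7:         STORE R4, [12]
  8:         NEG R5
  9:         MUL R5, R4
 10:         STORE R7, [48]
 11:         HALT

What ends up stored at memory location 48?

MOV R5, 27 → R5=27
MOV R7, 32 → R7=32
MOV R4, 21 → R4=21
MOV R2, 3 → R2=3
STORE R2, [12] → M[12]=3
ADD R5, 18 → R5=27+18=45
STORE R4, [12] → M[12]=21
NEG R5 → R5=-(45)=-45
MUL R5, R4 → R5=(-45)*21=-945
STORE R7, [48] → M[48]=32
halt.

32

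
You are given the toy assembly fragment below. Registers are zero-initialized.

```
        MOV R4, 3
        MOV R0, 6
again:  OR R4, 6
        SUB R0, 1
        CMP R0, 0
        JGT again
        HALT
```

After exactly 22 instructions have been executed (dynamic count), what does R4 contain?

MOV R4, 3 → R4=3
MOV R0, 6 → R0=6
OR R4, 6 → R4=3|6=7
SUB R0, 1 → R0=6-1=5
CMP R0, 0  (cmp 5,0)
JGT again: taken
OR R4, 6 → R4=7|6=7
SUB R0, 1 → R0=5-1=4
CMP R0, 0  (cmp 4,0)
JGT again: taken
OR R4, 6 → R4=7|6=7
SUB R0, 1 → R0=4-1=3
CMP R0, 0  (cmp 3,0)
JGT again: taken
OR R4, 6 → R4=7|6=7
SUB R0, 1 → R0=3-1=2
CMP R0, 0  (cmp 2,0)
JGT again: taken
OR R4, 6 → R4=7|6=7
SUB R0, 1 → R0=2-1=1
CMP R0, 0  (cmp 1,0)
JGT again: taken
After step 22: R4 = 7.

7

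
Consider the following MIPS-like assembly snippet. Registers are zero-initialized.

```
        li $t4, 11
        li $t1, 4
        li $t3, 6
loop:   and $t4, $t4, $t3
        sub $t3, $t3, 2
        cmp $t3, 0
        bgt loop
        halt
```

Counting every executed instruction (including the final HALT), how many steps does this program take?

after li $t4, 11: $t4=11
after li $t1, 4: $t1=4
after li $t3, 6: $t3=6
after and $t4, $t4, $t3: $t4=11&6=2
after sub $t3, $t3, 2: $t3=6-2=4
cmp $t3, 0  (cmp 4,0)
bgt loop: taken
after and $t4, $t4, $t3: $t4=2&4=0
after sub $t3, $t3, 2: $t3=4-2=2
cmp $t3, 0  (cmp 2,0)
bgt loop: taken
after and $t4, $t4, $t3: $t4=0&2=0
after sub $t3, $t3, 2: $t3=2-2=0
cmp $t3, 0  (cmp 0,0)
bgt loop: not taken
halt.
Total executed instructions: 16.

16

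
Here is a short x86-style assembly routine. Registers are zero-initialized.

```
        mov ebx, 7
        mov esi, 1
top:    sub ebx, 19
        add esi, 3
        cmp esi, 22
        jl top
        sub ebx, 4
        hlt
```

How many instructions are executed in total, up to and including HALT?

after mov ebx, 7: ebx=7
after mov esi, 1: esi=1
after sub ebx, 19: ebx=7-19=-12
after add esi, 3: esi=1+3=4
cmp esi, 22  (cmp 4,22)
jl top: taken
after sub ebx, 19: ebx=(-12)-19=-31
after add esi, 3: esi=4+3=7
cmp esi, 22  (cmp 7,22)
jl top: taken
after sub ebx, 19: ebx=(-31)-19=-50
after add esi, 3: esi=7+3=10
cmp esi, 22  (cmp 10,22)
jl top: taken
after sub ebx, 19: ebx=(-50)-19=-69
after add esi, 3: esi=10+3=13
cmp esi, 22  (cmp 13,22)
jl top: taken
after sub ebx, 19: ebx=(-69)-19=-88
after add esi, 3: esi=13+3=16
cmp esi, 22  (cmp 16,22)
jl top: taken
after sub ebx, 19: ebx=(-88)-19=-107
after add esi, 3: esi=16+3=19
cmp esi, 22  (cmp 19,22)
jl top: taken
after sub ebx, 19: ebx=(-107)-19=-126
after add esi, 3: esi=19+3=22
cmp esi, 22  (cmp 22,22)
jl top: not taken
after sub ebx, 4: ebx=(-126)-4=-130
halt.
Total executed instructions: 32.

32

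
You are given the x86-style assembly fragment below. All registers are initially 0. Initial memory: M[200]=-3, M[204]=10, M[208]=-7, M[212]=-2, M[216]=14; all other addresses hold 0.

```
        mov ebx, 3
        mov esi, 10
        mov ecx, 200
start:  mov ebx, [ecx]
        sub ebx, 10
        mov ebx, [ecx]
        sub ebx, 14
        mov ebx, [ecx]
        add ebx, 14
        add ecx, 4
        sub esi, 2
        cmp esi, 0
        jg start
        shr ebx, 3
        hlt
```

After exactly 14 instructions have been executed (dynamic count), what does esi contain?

8

ebx=3
esi=10
ecx=200
ebx=M[200]=-3
ebx=(-3)-10=-13
ebx=M[200]=-3
ebx=(-3)-14=-17
ebx=M[200]=-3
ebx=(-3)+14=11
ecx=200+4=204
esi=10-2=8
cmp esi, 0  (cmp 8,0)
jg start: taken
ebx=M[204]=10
After step 14: esi = 8.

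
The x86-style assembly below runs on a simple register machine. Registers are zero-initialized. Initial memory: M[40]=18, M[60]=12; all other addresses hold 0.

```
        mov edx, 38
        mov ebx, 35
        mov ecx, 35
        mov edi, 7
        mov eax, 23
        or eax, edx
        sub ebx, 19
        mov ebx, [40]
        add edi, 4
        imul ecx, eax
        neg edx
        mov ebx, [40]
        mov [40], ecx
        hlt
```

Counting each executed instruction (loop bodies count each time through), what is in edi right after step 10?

11

after mov edx, 38: edx=38
after mov ebx, 35: ebx=35
after mov ecx, 35: ecx=35
after mov edi, 7: edi=7
after mov eax, 23: eax=23
after or eax, edx: eax=23|38=55
after sub ebx, 19: ebx=35-19=16
after mov ebx, [40]: ebx=M[40]=18
after add edi, 4: edi=7+4=11
after imul ecx, eax: ecx=35*55=1925
After step 10: edi = 11.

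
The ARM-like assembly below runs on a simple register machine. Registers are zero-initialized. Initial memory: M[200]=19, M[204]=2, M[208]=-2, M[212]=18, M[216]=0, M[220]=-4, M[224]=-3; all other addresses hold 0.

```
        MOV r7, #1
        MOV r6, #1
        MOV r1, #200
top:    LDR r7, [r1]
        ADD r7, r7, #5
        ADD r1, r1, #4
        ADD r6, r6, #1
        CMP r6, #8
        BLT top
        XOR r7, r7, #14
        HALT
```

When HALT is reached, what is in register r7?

12

after MOV r7, #1: r7=1
after MOV r6, #1: r6=1
after MOV r1, #200: r1=200
after LDR r7, [r1]: r7=M[200]=19
after ADD r7, r7, #5: r7=19+5=24
after ADD r1, r1, #4: r1=200+4=204
after ADD r6, r6, #1: r6=1+1=2
CMP r6, #8  (cmp 2,8)
BLT top: taken
after LDR r7, [r1]: r7=M[204]=2
after ADD r7, r7, #5: r7=2+5=7
after ADD r1, r1, #4: r1=204+4=208
after ADD r6, r6, #1: r6=2+1=3
CMP r6, #8  (cmp 3,8)
BLT top: taken
after LDR r7, [r1]: r7=M[208]=-2
after ADD r7, r7, #5: r7=(-2)+5=3
after ADD r1, r1, #4: r1=208+4=212
after ADD r6, r6, #1: r6=3+1=4
CMP r6, #8  (cmp 4,8)
BLT top: taken
after LDR r7, [r1]: r7=M[212]=18
after ADD r7, r7, #5: r7=18+5=23
after ADD r1, r1, #4: r1=212+4=216
after ADD r6, r6, #1: r6=4+1=5
CMP r6, #8  (cmp 5,8)
BLT top: taken
after LDR r7, [r1]: r7=M[216]=0
after ADD r7, r7, #5: r7=0+5=5
after ADD r1, r1, #4: r1=216+4=220
after ADD r6, r6, #1: r6=5+1=6
CMP r6, #8  (cmp 6,8)
BLT top: taken
after LDR r7, [r1]: r7=M[220]=-4
after ADD r7, r7, #5: r7=(-4)+5=1
after ADD r1, r1, #4: r1=220+4=224
after ADD r6, r6, #1: r6=6+1=7
CMP r6, #8  (cmp 7,8)
BLT top: taken
after LDR r7, [r1]: r7=M[224]=-3
after ADD r7, r7, #5: r7=(-3)+5=2
after ADD r1, r1, #4: r1=224+4=228
after ADD r6, r6, #1: r6=7+1=8
CMP r6, #8  (cmp 8,8)
BLT top: not taken
after XOR r7, r7, #14: r7=2^14=12
halt.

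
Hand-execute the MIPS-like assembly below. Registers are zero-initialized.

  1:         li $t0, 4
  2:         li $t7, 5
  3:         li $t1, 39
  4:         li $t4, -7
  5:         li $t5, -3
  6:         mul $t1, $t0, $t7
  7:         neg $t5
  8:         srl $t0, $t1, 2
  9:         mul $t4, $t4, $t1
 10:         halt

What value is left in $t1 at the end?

after li $t0, 4: $t0=4
after li $t7, 5: $t7=5
after li $t1, 39: $t1=39
after li $t4, -7: $t4=-7
after li $t5, -3: $t5=-3
after mul $t1, $t0, $t7: $t1=4*5=20
after neg $t5: $t5=-(-3)=3
after srl $t0, $t1, 2: $t0=20>>2=5
after mul $t4, $t4, $t1: $t4=(-7)*20=-140
halt.

20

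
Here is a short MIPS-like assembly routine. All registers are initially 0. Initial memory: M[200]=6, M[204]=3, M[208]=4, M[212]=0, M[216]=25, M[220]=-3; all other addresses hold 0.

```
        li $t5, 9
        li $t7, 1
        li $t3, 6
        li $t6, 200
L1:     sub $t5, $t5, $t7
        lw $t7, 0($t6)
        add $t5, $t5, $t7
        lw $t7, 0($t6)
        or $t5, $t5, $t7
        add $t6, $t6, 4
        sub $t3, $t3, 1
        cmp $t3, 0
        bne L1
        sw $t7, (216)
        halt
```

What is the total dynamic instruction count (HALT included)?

$t5=9
$t7=1
$t3=6
$t6=200
$t5=9-1=8
$t7=M[200]=6
$t5=8+6=14
$t7=M[200]=6
$t5=14|6=14
$t6=200+4=204
$t3=6-1=5
cmp $t3, 0  (cmp 5,0)
bne L1: taken
$t5=14-6=8
$t7=M[204]=3
$t5=8+3=11
$t7=M[204]=3
$t5=11|3=11
$t6=204+4=208
$t3=5-1=4
cmp $t3, 0  (cmp 4,0)
bne L1: taken
$t5=11-3=8
$t7=M[208]=4
$t5=8+4=12
$t7=M[208]=4
$t5=12|4=12
$t6=208+4=212
$t3=4-1=3
cmp $t3, 0  (cmp 3,0)
bne L1: taken
$t5=12-4=8
$t7=M[212]=0
$t5=8+0=8
$t7=M[212]=0
$t5=8|0=8
$t6=212+4=216
$t3=3-1=2
cmp $t3, 0  (cmp 2,0)
bne L1: taken
$t5=8-0=8
$t7=M[216]=25
$t5=8+25=33
$t7=M[216]=25
$t5=33|25=57
$t6=216+4=220
$t3=2-1=1
cmp $t3, 0  (cmp 1,0)
bne L1: taken
$t5=57-25=32
$t7=M[220]=-3
$t5=32+(-3)=29
$t7=M[220]=-3
$t5=29|(-3)=-3
$t6=220+4=224
$t3=1-1=0
cmp $t3, 0  (cmp 0,0)
bne L1: not taken
sw $t7, (216) → M[216]=-3
halt.
Total executed instructions: 60.

60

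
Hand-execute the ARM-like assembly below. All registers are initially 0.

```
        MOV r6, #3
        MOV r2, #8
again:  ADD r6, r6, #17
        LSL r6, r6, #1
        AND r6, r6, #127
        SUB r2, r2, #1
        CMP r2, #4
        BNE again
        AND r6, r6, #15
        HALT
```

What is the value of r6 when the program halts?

MOV r6, #3 → r6=3
MOV r2, #8 → r2=8
ADD r6, r6, #17 → r6=3+17=20
LSL r6, r6, #1 → r6=20<<1=40
AND r6, r6, #127 → r6=40&127=40
SUB r2, r2, #1 → r2=8-1=7
CMP r2, #4  (cmp 7,4)
BNE again: taken
ADD r6, r6, #17 → r6=40+17=57
LSL r6, r6, #1 → r6=57<<1=114
AND r6, r6, #127 → r6=114&127=114
SUB r2, r2, #1 → r2=7-1=6
CMP r2, #4  (cmp 6,4)
BNE again: taken
ADD r6, r6, #17 → r6=114+17=131
LSL r6, r6, #1 → r6=131<<1=262
AND r6, r6, #127 → r6=262&127=6
SUB r2, r2, #1 → r2=6-1=5
CMP r2, #4  (cmp 5,4)
BNE again: taken
ADD r6, r6, #17 → r6=6+17=23
LSL r6, r6, #1 → r6=23<<1=46
AND r6, r6, #127 → r6=46&127=46
SUB r2, r2, #1 → r2=5-1=4
CMP r2, #4  (cmp 4,4)
BNE again: not taken
AND r6, r6, #15 → r6=46&15=14
halt.

14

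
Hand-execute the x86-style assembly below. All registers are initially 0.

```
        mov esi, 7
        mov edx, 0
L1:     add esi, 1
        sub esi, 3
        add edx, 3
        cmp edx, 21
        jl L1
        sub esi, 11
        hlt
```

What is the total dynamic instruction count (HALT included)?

39

after mov esi, 7: esi=7
after mov edx, 0: edx=0
after add esi, 1: esi=7+1=8
after sub esi, 3: esi=8-3=5
after add edx, 3: edx=0+3=3
cmp edx, 21  (cmp 3,21)
jl L1: taken
after add esi, 1: esi=5+1=6
after sub esi, 3: esi=6-3=3
after add edx, 3: edx=3+3=6
cmp edx, 21  (cmp 6,21)
jl L1: taken
after add esi, 1: esi=3+1=4
after sub esi, 3: esi=4-3=1
after add edx, 3: edx=6+3=9
cmp edx, 21  (cmp 9,21)
jl L1: taken
after add esi, 1: esi=1+1=2
after sub esi, 3: esi=2-3=-1
after add edx, 3: edx=9+3=12
cmp edx, 21  (cmp 12,21)
jl L1: taken
after add esi, 1: esi=(-1)+1=0
after sub esi, 3: esi=0-3=-3
after add edx, 3: edx=12+3=15
cmp edx, 21  (cmp 15,21)
jl L1: taken
after add esi, 1: esi=(-3)+1=-2
after sub esi, 3: esi=(-2)-3=-5
after add edx, 3: edx=15+3=18
cmp edx, 21  (cmp 18,21)
jl L1: taken
after add esi, 1: esi=(-5)+1=-4
after sub esi, 3: esi=(-4)-3=-7
after add edx, 3: edx=18+3=21
cmp edx, 21  (cmp 21,21)
jl L1: not taken
after sub esi, 11: esi=(-7)-11=-18
halt.
Total executed instructions: 39.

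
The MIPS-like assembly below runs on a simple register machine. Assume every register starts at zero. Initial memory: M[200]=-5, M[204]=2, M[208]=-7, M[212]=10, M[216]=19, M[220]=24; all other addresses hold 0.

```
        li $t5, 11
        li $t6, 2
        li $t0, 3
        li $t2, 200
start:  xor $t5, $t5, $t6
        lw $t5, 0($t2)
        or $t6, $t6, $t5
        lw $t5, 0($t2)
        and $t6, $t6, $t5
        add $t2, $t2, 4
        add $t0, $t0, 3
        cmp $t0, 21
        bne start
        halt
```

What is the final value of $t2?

after li $t5, 11: $t5=11
after li $t6, 2: $t6=2
after li $t0, 3: $t0=3
after li $t2, 200: $t2=200
after xor $t5, $t5, $t6: $t5=11^2=9
after lw $t5, 0($t2): $t5=M[200]=-5
after or $t6, $t6, $t5: $t6=2|(-5)=-5
after lw $t5, 0($t2): $t5=M[200]=-5
after and $t6, $t6, $t5: $t6=(-5)&(-5)=-5
after add $t2, $t2, 4: $t2=200+4=204
after add $t0, $t0, 3: $t0=3+3=6
cmp $t0, 21  (cmp 6,21)
bne start: taken
after xor $t5, $t5, $t6: $t5=(-5)^(-5)=0
after lw $t5, 0($t2): $t5=M[204]=2
after or $t6, $t6, $t5: $t6=(-5)|2=-5
after lw $t5, 0($t2): $t5=M[204]=2
after and $t6, $t6, $t5: $t6=(-5)&2=2
after add $t2, $t2, 4: $t2=204+4=208
after add $t0, $t0, 3: $t0=6+3=9
cmp $t0, 21  (cmp 9,21)
bne start: taken
after xor $t5, $t5, $t6: $t5=2^2=0
after lw $t5, 0($t2): $t5=M[208]=-7
after or $t6, $t6, $t5: $t6=2|(-7)=-5
after lw $t5, 0($t2): $t5=M[208]=-7
after and $t6, $t6, $t5: $t6=(-5)&(-7)=-7
after add $t2, $t2, 4: $t2=208+4=212
after add $t0, $t0, 3: $t0=9+3=12
cmp $t0, 21  (cmp 12,21)
bne start: taken
after xor $t5, $t5, $t6: $t5=(-7)^(-7)=0
after lw $t5, 0($t2): $t5=M[212]=10
after or $t6, $t6, $t5: $t6=(-7)|10=-5
after lw $t5, 0($t2): $t5=M[212]=10
after and $t6, $t6, $t5: $t6=(-5)&10=10
after add $t2, $t2, 4: $t2=212+4=216
after add $t0, $t0, 3: $t0=12+3=15
cmp $t0, 21  (cmp 15,21)
bne start: taken
after xor $t5, $t5, $t6: $t5=10^10=0
after lw $t5, 0($t2): $t5=M[216]=19
after or $t6, $t6, $t5: $t6=10|19=27
after lw $t5, 0($t2): $t5=M[216]=19
after and $t6, $t6, $t5: $t6=27&19=19
after add $t2, $t2, 4: $t2=216+4=220
after add $t0, $t0, 3: $t0=15+3=18
cmp $t0, 21  (cmp 18,21)
bne start: taken
after xor $t5, $t5, $t6: $t5=19^19=0
after lw $t5, 0($t2): $t5=M[220]=24
after or $t6, $t6, $t5: $t6=19|24=27
after lw $t5, 0($t2): $t5=M[220]=24
after and $t6, $t6, $t5: $t6=27&24=24
after add $t2, $t2, 4: $t2=220+4=224
after add $t0, $t0, 3: $t0=18+3=21
cmp $t0, 21  (cmp 21,21)
bne start: not taken
halt.

224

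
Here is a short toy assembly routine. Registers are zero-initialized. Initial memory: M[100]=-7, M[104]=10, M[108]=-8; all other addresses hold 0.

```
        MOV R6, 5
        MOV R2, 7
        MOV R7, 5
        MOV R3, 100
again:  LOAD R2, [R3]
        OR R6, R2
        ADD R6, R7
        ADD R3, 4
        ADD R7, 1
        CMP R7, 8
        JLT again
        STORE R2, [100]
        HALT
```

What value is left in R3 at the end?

R6=5
R2=7
R7=5
R3=100
R2=M[100]=-7
R6=5|(-7)=-3
R6=(-3)+5=2
R3=100+4=104
R7=5+1=6
CMP R7, 8  (cmp 6,8)
JLT again: taken
R2=M[104]=10
R6=2|10=10
R6=10+6=16
R3=104+4=108
R7=6+1=7
CMP R7, 8  (cmp 7,8)
JLT again: taken
R2=M[108]=-8
R6=16|(-8)=-8
R6=(-8)+7=-1
R3=108+4=112
R7=7+1=8
CMP R7, 8  (cmp 8,8)
JLT again: not taken
STORE R2, [100] → M[100]=-8
halt.

112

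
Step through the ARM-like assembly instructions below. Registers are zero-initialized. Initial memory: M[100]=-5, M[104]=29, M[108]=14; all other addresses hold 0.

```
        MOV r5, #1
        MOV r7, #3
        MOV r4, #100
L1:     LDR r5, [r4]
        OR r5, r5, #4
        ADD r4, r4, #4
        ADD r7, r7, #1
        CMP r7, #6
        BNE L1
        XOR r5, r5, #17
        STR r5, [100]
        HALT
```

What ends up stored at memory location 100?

MOV r5, #1 → r5=1
MOV r7, #3 → r7=3
MOV r4, #100 → r4=100
LDR r5, [r4] → r5=M[100]=-5
OR r5, r5, #4 → r5=(-5)|4=-1
ADD r4, r4, #4 → r4=100+4=104
ADD r7, r7, #1 → r7=3+1=4
CMP r7, #6  (cmp 4,6)
BNE L1: taken
LDR r5, [r4] → r5=M[104]=29
OR r5, r5, #4 → r5=29|4=29
ADD r4, r4, #4 → r4=104+4=108
ADD r7, r7, #1 → r7=4+1=5
CMP r7, #6  (cmp 5,6)
BNE L1: taken
LDR r5, [r4] → r5=M[108]=14
OR r5, r5, #4 → r5=14|4=14
ADD r4, r4, #4 → r4=108+4=112
ADD r7, r7, #1 → r7=5+1=6
CMP r7, #6  (cmp 6,6)
BNE L1: not taken
XOR r5, r5, #17 → r5=14^17=31
STR r5, [100] → M[100]=31
halt.

31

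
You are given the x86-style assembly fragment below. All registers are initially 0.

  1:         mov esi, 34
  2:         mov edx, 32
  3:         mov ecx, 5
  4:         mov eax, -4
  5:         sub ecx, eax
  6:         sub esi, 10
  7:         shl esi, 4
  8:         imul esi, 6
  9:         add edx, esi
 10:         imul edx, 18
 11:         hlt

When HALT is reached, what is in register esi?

esi=34
edx=32
ecx=5
eax=-4
ecx=5-(-4)=9
esi=34-10=24
esi=24<<4=384
esi=384*6=2304
edx=32+2304=2336
edx=2336*18=42048
halt.

2304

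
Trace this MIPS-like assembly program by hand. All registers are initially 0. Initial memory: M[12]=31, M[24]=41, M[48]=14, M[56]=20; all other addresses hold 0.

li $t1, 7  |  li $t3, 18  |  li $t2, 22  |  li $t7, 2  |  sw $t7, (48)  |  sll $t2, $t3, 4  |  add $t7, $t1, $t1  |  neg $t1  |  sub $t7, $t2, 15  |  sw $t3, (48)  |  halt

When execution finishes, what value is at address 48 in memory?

18

li $t1, 7 → $t1=7
li $t3, 18 → $t3=18
li $t2, 22 → $t2=22
li $t7, 2 → $t7=2
sw $t7, (48) → M[48]=2
sll $t2, $t3, 4 → $t2=18<<4=288
add $t7, $t1, $t1 → $t7=7+7=14
neg $t1 → $t1=-(7)=-7
sub $t7, $t2, 15 → $t7=288-15=273
sw $t3, (48) → M[48]=18
halt.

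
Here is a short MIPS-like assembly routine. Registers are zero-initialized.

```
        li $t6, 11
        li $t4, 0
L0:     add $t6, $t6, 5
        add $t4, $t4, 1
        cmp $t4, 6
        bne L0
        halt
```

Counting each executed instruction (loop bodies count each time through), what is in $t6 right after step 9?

after li $t6, 11: $t6=11
after li $t4, 0: $t4=0
after add $t6, $t6, 5: $t6=11+5=16
after add $t4, $t4, 1: $t4=0+1=1
cmp $t4, 6  (cmp 1,6)
bne L0: taken
after add $t6, $t6, 5: $t6=16+5=21
after add $t4, $t4, 1: $t4=1+1=2
cmp $t4, 6  (cmp 2,6)
After step 9: $t6 = 21.

21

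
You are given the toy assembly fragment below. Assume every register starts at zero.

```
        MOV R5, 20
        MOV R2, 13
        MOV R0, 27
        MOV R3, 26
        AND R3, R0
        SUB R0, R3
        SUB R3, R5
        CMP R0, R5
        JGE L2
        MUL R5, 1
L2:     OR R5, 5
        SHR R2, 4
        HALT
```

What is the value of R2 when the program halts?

after MOV R5, 20: R5=20
after MOV R2, 13: R2=13
after MOV R0, 27: R0=27
after MOV R3, 26: R3=26
after AND R3, R0: R3=26&27=26
after SUB R0, R3: R0=27-26=1
after SUB R3, R5: R3=26-20=6
CMP R0, R5  (cmp 1,20)
JGE L2: not taken
after MUL R5, 1: R5=20*1=20
after OR R5, 5: R5=20|5=21
after SHR R2, 4: R2=13>>4=0
halt.

0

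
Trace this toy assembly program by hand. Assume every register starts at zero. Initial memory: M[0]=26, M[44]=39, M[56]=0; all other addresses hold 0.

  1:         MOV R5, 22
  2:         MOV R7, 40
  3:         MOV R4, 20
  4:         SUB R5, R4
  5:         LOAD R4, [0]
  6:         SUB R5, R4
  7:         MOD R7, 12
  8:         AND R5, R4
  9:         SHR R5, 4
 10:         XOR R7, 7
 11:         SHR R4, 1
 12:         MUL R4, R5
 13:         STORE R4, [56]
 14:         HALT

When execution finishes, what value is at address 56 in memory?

0

after MOV R5, 22: R5=22
after MOV R7, 40: R7=40
after MOV R4, 20: R4=20
after SUB R5, R4: R5=22-20=2
after LOAD R4, [0]: R4=M[0]=26
after SUB R5, R4: R5=2-26=-24
after MOD R7, 12: R7=40%12=4
after AND R5, R4: R5=(-24)&26=8
after SHR R5, 4: R5=8>>4=0
after XOR R7, 7: R7=4^7=3
after SHR R4, 1: R4=26>>1=13
after MUL R4, R5: R4=13*0=0
STORE R4, [56] → M[56]=0
halt.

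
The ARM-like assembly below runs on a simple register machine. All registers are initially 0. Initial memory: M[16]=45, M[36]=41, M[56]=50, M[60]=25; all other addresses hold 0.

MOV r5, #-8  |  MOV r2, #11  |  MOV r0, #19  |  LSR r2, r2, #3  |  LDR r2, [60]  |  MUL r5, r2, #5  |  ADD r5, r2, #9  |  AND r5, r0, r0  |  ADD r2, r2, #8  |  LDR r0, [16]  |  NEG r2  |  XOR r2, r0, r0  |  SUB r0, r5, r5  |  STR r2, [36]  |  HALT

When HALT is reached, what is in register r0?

0

after MOV r5, #-8: r5=-8
after MOV r2, #11: r2=11
after MOV r0, #19: r0=19
after LSR r2, r2, #3: r2=11>>3=1
after LDR r2, [60]: r2=M[60]=25
after MUL r5, r2, #5: r5=25*5=125
after ADD r5, r2, #9: r5=25+9=34
after AND r5, r0, r0: r5=19&19=19
after ADD r2, r2, #8: r2=25+8=33
after LDR r0, [16]: r0=M[16]=45
after NEG r2: r2=-(33)=-33
after XOR r2, r0, r0: r2=45^45=0
after SUB r0, r5, r5: r0=19-19=0
STR r2, [36] → M[36]=0
halt.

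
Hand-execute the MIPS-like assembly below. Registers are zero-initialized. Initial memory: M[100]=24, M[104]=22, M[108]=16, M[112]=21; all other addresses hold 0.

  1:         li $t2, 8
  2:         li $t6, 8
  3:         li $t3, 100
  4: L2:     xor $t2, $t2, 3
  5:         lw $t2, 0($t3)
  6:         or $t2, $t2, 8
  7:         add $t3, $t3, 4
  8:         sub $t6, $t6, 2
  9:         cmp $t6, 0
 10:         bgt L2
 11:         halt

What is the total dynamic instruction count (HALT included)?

$t2=8
$t6=8
$t3=100
$t2=8^3=11
$t2=M[100]=24
$t2=24|8=24
$t3=100+4=104
$t6=8-2=6
cmp $t6, 0  (cmp 6,0)
bgt L2: taken
$t2=24^3=27
$t2=M[104]=22
$t2=22|8=30
$t3=104+4=108
$t6=6-2=4
cmp $t6, 0  (cmp 4,0)
bgt L2: taken
$t2=30^3=29
$t2=M[108]=16
$t2=16|8=24
$t3=108+4=112
$t6=4-2=2
cmp $t6, 0  (cmp 2,0)
bgt L2: taken
$t2=24^3=27
$t2=M[112]=21
$t2=21|8=29
$t3=112+4=116
$t6=2-2=0
cmp $t6, 0  (cmp 0,0)
bgt L2: not taken
halt.
Total executed instructions: 32.

32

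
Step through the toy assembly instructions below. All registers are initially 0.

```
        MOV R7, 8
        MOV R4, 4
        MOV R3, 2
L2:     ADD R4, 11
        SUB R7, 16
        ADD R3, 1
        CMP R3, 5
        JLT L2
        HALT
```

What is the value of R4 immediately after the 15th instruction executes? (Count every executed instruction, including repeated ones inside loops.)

37

MOV R7, 8 → R7=8
MOV R4, 4 → R4=4
MOV R3, 2 → R3=2
ADD R4, 11 → R4=4+11=15
SUB R7, 16 → R7=8-16=-8
ADD R3, 1 → R3=2+1=3
CMP R3, 5  (cmp 3,5)
JLT L2: taken
ADD R4, 11 → R4=15+11=26
SUB R7, 16 → R7=(-8)-16=-24
ADD R3, 1 → R3=3+1=4
CMP R3, 5  (cmp 4,5)
JLT L2: taken
ADD R4, 11 → R4=26+11=37
SUB R7, 16 → R7=(-24)-16=-40
After step 15: R4 = 37.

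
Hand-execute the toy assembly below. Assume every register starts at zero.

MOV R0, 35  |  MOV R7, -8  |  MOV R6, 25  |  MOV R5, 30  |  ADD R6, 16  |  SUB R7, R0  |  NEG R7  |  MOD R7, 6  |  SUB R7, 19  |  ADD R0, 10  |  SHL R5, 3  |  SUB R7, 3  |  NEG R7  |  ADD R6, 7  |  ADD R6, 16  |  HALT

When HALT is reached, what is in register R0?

45

after MOV R0, 35: R0=35
after MOV R7, -8: R7=-8
after MOV R6, 25: R6=25
after MOV R5, 30: R5=30
after ADD R6, 16: R6=25+16=41
after SUB R7, R0: R7=(-8)-35=-43
after NEG R7: R7=-(-43)=43
after MOD R7, 6: R7=43%6=1
after SUB R7, 19: R7=1-19=-18
after ADD R0, 10: R0=35+10=45
after SHL R5, 3: R5=30<<3=240
after SUB R7, 3: R7=(-18)-3=-21
after NEG R7: R7=-(-21)=21
after ADD R6, 7: R6=41+7=48
after ADD R6, 16: R6=48+16=64
halt.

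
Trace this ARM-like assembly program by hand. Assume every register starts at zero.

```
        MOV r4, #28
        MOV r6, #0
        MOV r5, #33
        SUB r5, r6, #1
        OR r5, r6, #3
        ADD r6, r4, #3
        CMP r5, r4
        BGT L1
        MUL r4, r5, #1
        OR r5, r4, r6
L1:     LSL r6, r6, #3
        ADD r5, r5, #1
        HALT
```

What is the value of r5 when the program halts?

32

after MOV r4, #28: r4=28
after MOV r6, #0: r6=0
after MOV r5, #33: r5=33
after SUB r5, r6, #1: r5=0-1=-1
after OR r5, r6, #3: r5=0|3=3
after ADD r6, r4, #3: r6=28+3=31
CMP r5, r4  (cmp 3,28)
BGT L1: not taken
after MUL r4, r5, #1: r4=3*1=3
after OR r5, r4, r6: r5=3|31=31
after LSL r6, r6, #3: r6=31<<3=248
after ADD r5, r5, #1: r5=31+1=32
halt.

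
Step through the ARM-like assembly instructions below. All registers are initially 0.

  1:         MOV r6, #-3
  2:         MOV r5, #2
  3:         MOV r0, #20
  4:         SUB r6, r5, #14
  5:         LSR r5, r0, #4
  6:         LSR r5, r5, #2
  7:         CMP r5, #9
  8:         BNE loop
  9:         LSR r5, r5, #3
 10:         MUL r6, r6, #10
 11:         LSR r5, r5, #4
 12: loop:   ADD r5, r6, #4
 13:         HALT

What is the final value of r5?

-8

r6=-3
r5=2
r0=20
r6=2-14=-12
r5=20>>4=1
r5=1>>2=0
CMP r5, #9  (cmp 0,9)
BNE loop: taken
r5=(-12)+4=-8
halt.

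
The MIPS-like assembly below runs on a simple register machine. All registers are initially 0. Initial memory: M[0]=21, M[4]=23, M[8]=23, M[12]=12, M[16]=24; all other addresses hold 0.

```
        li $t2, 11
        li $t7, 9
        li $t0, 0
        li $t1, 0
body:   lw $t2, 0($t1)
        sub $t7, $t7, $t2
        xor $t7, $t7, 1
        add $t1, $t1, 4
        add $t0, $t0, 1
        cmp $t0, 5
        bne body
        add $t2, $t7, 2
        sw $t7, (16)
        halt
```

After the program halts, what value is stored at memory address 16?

-91

li $t2, 11 → $t2=11
li $t7, 9 → $t7=9
li $t0, 0 → $t0=0
li $t1, 0 → $t1=0
lw $t2, 0($t1) → $t2=M[0]=21
sub $t7, $t7, $t2 → $t7=9-21=-12
xor $t7, $t7, 1 → $t7=(-12)^1=-11
add $t1, $t1, 4 → $t1=0+4=4
add $t0, $t0, 1 → $t0=0+1=1
cmp $t0, 5  (cmp 1,5)
bne body: taken
lw $t2, 0($t1) → $t2=M[4]=23
sub $t7, $t7, $t2 → $t7=(-11)-23=-34
xor $t7, $t7, 1 → $t7=(-34)^1=-33
add $t1, $t1, 4 → $t1=4+4=8
add $t0, $t0, 1 → $t0=1+1=2
cmp $t0, 5  (cmp 2,5)
bne body: taken
lw $t2, 0($t1) → $t2=M[8]=23
sub $t7, $t7, $t2 → $t7=(-33)-23=-56
xor $t7, $t7, 1 → $t7=(-56)^1=-55
add $t1, $t1, 4 → $t1=8+4=12
add $t0, $t0, 1 → $t0=2+1=3
cmp $t0, 5  (cmp 3,5)
bne body: taken
lw $t2, 0($t1) → $t2=M[12]=12
sub $t7, $t7, $t2 → $t7=(-55)-12=-67
xor $t7, $t7, 1 → $t7=(-67)^1=-68
add $t1, $t1, 4 → $t1=12+4=16
add $t0, $t0, 1 → $t0=3+1=4
cmp $t0, 5  (cmp 4,5)
bne body: taken
lw $t2, 0($t1) → $t2=M[16]=24
sub $t7, $t7, $t2 → $t7=(-68)-24=-92
xor $t7, $t7, 1 → $t7=(-92)^1=-91
add $t1, $t1, 4 → $t1=16+4=20
add $t0, $t0, 1 → $t0=4+1=5
cmp $t0, 5  (cmp 5,5)
bne body: not taken
add $t2, $t7, 2 → $t2=(-91)+2=-89
sw $t7, (16) → M[16]=-91
halt.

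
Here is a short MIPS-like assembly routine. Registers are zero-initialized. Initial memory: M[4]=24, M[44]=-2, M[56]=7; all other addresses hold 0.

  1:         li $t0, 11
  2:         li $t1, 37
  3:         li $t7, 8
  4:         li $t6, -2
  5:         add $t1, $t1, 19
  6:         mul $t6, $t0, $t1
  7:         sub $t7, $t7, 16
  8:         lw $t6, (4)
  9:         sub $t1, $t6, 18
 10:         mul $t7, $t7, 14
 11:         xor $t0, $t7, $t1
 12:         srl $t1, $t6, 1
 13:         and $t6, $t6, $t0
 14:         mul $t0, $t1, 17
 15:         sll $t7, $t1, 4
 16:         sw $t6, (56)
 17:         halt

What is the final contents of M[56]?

li $t0, 11 → $t0=11
li $t1, 37 → $t1=37
li $t7, 8 → $t7=8
li $t6, -2 → $t6=-2
add $t1, $t1, 19 → $t1=37+19=56
mul $t6, $t0, $t1 → $t6=11*56=616
sub $t7, $t7, 16 → $t7=8-16=-8
lw $t6, (4) → $t6=M[4]=24
sub $t1, $t6, 18 → $t1=24-18=6
mul $t7, $t7, 14 → $t7=(-8)*14=-112
xor $t0, $t7, $t1 → $t0=(-112)^6=-106
srl $t1, $t6, 1 → $t1=24>>1=12
and $t6, $t6, $t0 → $t6=24&(-106)=16
mul $t0, $t1, 17 → $t0=12*17=204
sll $t7, $t1, 4 → $t7=12<<4=192
sw $t6, (56) → M[56]=16
halt.

16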